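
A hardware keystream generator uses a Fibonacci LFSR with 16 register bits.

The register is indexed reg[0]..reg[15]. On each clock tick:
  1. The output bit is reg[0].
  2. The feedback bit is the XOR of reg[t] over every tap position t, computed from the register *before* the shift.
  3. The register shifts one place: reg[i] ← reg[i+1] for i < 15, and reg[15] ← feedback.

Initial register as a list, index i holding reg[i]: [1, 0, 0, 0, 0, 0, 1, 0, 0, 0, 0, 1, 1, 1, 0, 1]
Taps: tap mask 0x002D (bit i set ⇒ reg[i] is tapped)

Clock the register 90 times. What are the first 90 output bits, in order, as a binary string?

100000100001110111011001001111110101001111010010111110000101000111010001101000100010111001

k : reg_k → out_k, fb_k
0: 1000001000011101 → 1, fb=1
1: 0000010000111011 → 0, fb=1
2: 0000100001110111 → 0, fb=0
3: 0001000011101110 → 0, fb=1
4: 0010000111011101 → 0, fb=1
5: 0100001110111011 → 0, fb=0
6: 1000011101110110 → 1, fb=0
7: 0000111011101100 → 0, fb=1
8: 0001110111011001 → 0, fb=0
9: 0011101110110010 → 0, fb=0
10: 0111011101100100 → 0, fb=1
11: 1110111011001001 → 1, fb=1
12: 1101110110010011 → 1, fb=1
13: 1011101100100111 → 1, fb=1
14: 0111011001001111 → 0, fb=1
15: 1110110010011111 → 1, fb=1
16: 1101100100111111 → 1, fb=0
17: 1011001001111110 → 1, fb=1
18: 0110010011111101 → 0, fb=0
19: 1100100111111010 → 1, fb=1
20: 1001001111110101 → 1, fb=0
21: 0010011111101010 → 0, fb=0
22: 0100111111010100 → 0, fb=1
23: 1001111110101001 → 1, fb=1
24: 0011111101010011 → 0, fb=1
25: 0111111010100111 → 0, fb=1
26: 1111110101001111 → 1, fb=0
27: 1111101010011110 → 1, fb=1
28: 1111010100111101 → 1, fb=0
29: 1110101001111010 → 1, fb=0
30: 1101010011110100 → 1, fb=1
31: 1010100111101001 → 1, fb=0
32: 0101001111010010 → 0, fb=1
33: 1010011110100101 → 1, fb=1
34: 0100111101001011 → 0, fb=1
35: 1001111010010111 → 1, fb=1
36: 0011110100101111 → 0, fb=1
37: 0111101001011111 → 0, fb=0
38: 1111010010111110 → 1, fb=0
39: 1110100101111100 → 1, fb=0
40: 1101001011111000 → 1, fb=0
41: 1010010111110000 → 1, fb=1
42: 0100101111100001 → 0, fb=0
43: 1001011111000010 → 1, fb=1
44: 0010111110000101 → 0, fb=0
45: 0101111100001010 → 0, fb=0
46: 1011111000010100 → 1, fb=0
47: 0111110000101000 → 0, fb=1
48: 1111100001010001 → 1, fb=1
49: 1111000010100011 → 1, fb=1
50: 1110000101000111 → 1, fb=0
51: 1100001010001110 → 1, fb=1
52: 1000010100011101 → 1, fb=0
53: 0000101000111010 → 0, fb=0
54: 0001010001110100 → 0, fb=0
55: 0010100011101000 → 0, fb=1
56: 0101000111010001 → 0, fb=1
57: 1010001110100011 → 1, fb=0
58: 0100011101000110 → 0, fb=1
59: 1000111010001101 → 1, fb=0
60: 0001110100011010 → 0, fb=0
61: 0011101000110100 → 0, fb=0
62: 0111010001101000 → 0, fb=1
63: 1110100011010001 → 1, fb=0
64: 1101000110100010 → 1, fb=0
65: 1010001101000100 → 1, fb=0
66: 0100011010001000 → 0, fb=1
67: 1000110100010001 → 1, fb=0
68: 0001101000100010 → 0, fb=1
69: 0011010001000101 → 0, fb=1
70: 0110100010001011 → 0, fb=1
71: 1101000100010111 → 1, fb=0
72: 1010001000101110 → 1, fb=0
73: 0100010001011100 → 0, fb=1
74: 1000100010111001 → 1, fb=1
75: 0001000101110011 → 0, fb=1
76: 0010001011100111 → 0, fb=1
77: 0100010111001111 → 0, fb=1
78: 1000101110011111 → 1, fb=1
79: 0001011100111111 → 0, fb=0
80: 0010111001111110 → 0, fb=0
81: 0101110011111100 → 0, fb=0
82: 1011100111111000 → 1, fb=1
83: 0111001111110001 → 0, fb=0
84: 1110011111100010 → 1, fb=1
85: 1100111111000101 → 1, fb=0
86: 1001111110001010 → 1, fb=1
87: 0011111100010101 → 0, fb=1
88: 0111111000101011 → 0, fb=1
89: 1111110001010111 → 1, fb=0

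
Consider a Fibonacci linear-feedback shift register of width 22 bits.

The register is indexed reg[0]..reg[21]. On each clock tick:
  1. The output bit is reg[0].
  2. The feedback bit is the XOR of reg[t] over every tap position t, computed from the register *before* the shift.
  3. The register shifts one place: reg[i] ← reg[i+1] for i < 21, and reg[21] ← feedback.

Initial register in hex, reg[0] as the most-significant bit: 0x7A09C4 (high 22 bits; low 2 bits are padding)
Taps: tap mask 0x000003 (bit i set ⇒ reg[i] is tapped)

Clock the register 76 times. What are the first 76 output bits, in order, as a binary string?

0111101000001001110001100011100001101001001010010010001011101101111011011001

k : reg_k → out_k, fb_k
0: 0111101000001001110001 → 0, fb=1
1: 1111010000010011100011 → 1, fb=0
2: 1110100000100111000110 → 1, fb=0
3: 1101000001001110001100 → 1, fb=0
4: 1010000010011100011000 → 1, fb=1
5: 0100000100111000110001 → 0, fb=1
6: 1000001001110001100011 → 1, fb=1
7: 0000010011100011000111 → 0, fb=0
8: 0000100111000110001110 → 0, fb=0
9: 0001001110001100011100 → 0, fb=0
10: 0010011100011000111000 → 0, fb=0
11: 0100111000110001110000 → 0, fb=1
12: 1001110001100011100001 → 1, fb=1
13: 0011100011000111000011 → 0, fb=0
14: 0111000110001110000110 → 0, fb=1
15: 1110001100011100001101 → 1, fb=0
16: 1100011000111000011010 → 1, fb=0
17: 1000110001110000110100 → 1, fb=1
18: 0001100011100001101001 → 0, fb=0
19: 0011000111000011010010 → 0, fb=0
20: 0110001110000110100100 → 0, fb=1
21: 1100011100001101001001 → 1, fb=0
22: 1000111000011010010010 → 1, fb=1
23: 0001110000110100100101 → 0, fb=0
24: 0011100001101001001010 → 0, fb=0
25: 0111000011010010010100 → 0, fb=1
26: 1110000110100100101001 → 1, fb=0
27: 1100001101001001010010 → 1, fb=0
28: 1000011010010010100100 → 1, fb=1
29: 0000110100100101001001 → 0, fb=0
30: 0001101001001010010010 → 0, fb=0
31: 0011010010010100100100 → 0, fb=0
32: 0110100100101001001000 → 0, fb=1
33: 1101001001010010010001 → 1, fb=0
34: 1010010010100100100010 → 1, fb=1
35: 0100100101001001000101 → 0, fb=1
36: 1001001010010010001011 → 1, fb=1
37: 0010010100100100010111 → 0, fb=0
38: 0100101001001000101110 → 0, fb=1
39: 1001010010010001011101 → 1, fb=1
40: 0010100100100010111011 → 0, fb=0
41: 0101001001000101110110 → 0, fb=1
42: 1010010010001011101101 → 1, fb=1
43: 0100100100010111011011 → 0, fb=1
44: 1001001000101110110111 → 1, fb=1
45: 0010010001011101101111 → 0, fb=0
46: 0100100010111011011110 → 0, fb=1
47: 1001000101110110111101 → 1, fb=1
48: 0010001011101101111011 → 0, fb=0
49: 0100010111011011110110 → 0, fb=1
50: 1000101110110111101101 → 1, fb=1
51: 0001011101101111011011 → 0, fb=0
52: 0010111011011110110110 → 0, fb=0
53: 0101110110111101101100 → 0, fb=1
54: 1011101101111011011001 → 1, fb=1
55: 0111011011110110110011 → 0, fb=1
56: 1110110111101101100111 → 1, fb=0
57: 1101101111011011001110 → 1, fb=0
58: 1011011110110110011100 → 1, fb=1
59: 0110111101101100111001 → 0, fb=1
60: 1101111011011001110011 → 1, fb=0
61: 1011110110110011100110 → 1, fb=1
62: 0111101101100111001101 → 0, fb=1
63: 1111011011001110011011 → 1, fb=0
64: 1110110110011100110110 → 1, fb=0
65: 1101101100111001101100 → 1, fb=0
66: 1011011001110011011000 → 1, fb=1
67: 0110110011100110110001 → 0, fb=1
68: 1101100111001101100011 → 1, fb=0
69: 1011001110011011000110 → 1, fb=1
70: 0110011100110110001101 → 0, fb=1
71: 1100111001101100011011 → 1, fb=0
72: 1001110011011000110110 → 1, fb=1
73: 0011100110110001101101 → 0, fb=0
74: 0111001101100011011010 → 0, fb=1
75: 1110011011000110110101 → 1, fb=0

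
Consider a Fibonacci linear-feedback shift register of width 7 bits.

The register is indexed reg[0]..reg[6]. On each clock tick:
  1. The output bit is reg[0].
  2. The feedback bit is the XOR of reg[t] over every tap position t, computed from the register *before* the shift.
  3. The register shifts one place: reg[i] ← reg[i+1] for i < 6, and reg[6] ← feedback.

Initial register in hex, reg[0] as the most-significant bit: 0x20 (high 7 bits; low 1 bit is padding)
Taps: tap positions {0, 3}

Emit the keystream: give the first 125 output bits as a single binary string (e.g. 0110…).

00100000010001001100010111010110110000011001101010011100111101101000010101011111010010100011011100011111110000111011110010110

step | reg (before) | out | fb
   0 | 0010000 | 0 | 0
   1 | 0100000 | 0 | 0
   2 | 1000000 | 1 | 1
   3 | 0000001 | 0 | 0
   4 | 0000010 | 0 | 0
   5 | 0000100 | 0 | 0
   6 | 0001000 | 0 | 1
   7 | 0010001 | 0 | 0
   8 | 0100010 | 0 | 0
   9 | 1000100 | 1 | 1
  10 | 0001001 | 0 | 1
  11 | 0010011 | 0 | 0
  12 | 0100110 | 0 | 0
  13 | 1001100 | 1 | 0
  14 | 0011000 | 0 | 1
  15 | 0110001 | 0 | 0
  16 | 1100010 | 1 | 1
  17 | 1000101 | 1 | 1
  18 | 0001011 | 0 | 1
  19 | 0010111 | 0 | 0
  20 | 0101110 | 0 | 1
  21 | 1011101 | 1 | 0
  22 | 0111010 | 0 | 1
  23 | 1110101 | 1 | 1
  24 | 1101011 | 1 | 0
  25 | 1010110 | 1 | 1
  26 | 0101101 | 0 | 1
  27 | 1011011 | 1 | 0
  28 | 0110110 | 0 | 0
  29 | 1101100 | 1 | 0
  30 | 1011000 | 1 | 0
  31 | 0110000 | 0 | 0
  32 | 1100000 | 1 | 1
  33 | 1000001 | 1 | 1
  34 | 0000011 | 0 | 0
  35 | 0000110 | 0 | 0
  36 | 0001100 | 0 | 1
  37 | 0011001 | 0 | 1
  38 | 0110011 | 0 | 0
  39 | 1100110 | 1 | 1
  40 | 1001101 | 1 | 0
  41 | 0011010 | 0 | 1
  42 | 0110101 | 0 | 0
  43 | 1101010 | 1 | 0
  44 | 1010100 | 1 | 1
  45 | 0101001 | 0 | 1
  46 | 1010011 | 1 | 1
  47 | 0100111 | 0 | 0
  48 | 1001110 | 1 | 0
  49 | 0011100 | 0 | 1
  50 | 0111001 | 0 | 1
  51 | 1110011 | 1 | 1
  52 | 1100111 | 1 | 1
  53 | 1001111 | 1 | 0
  54 | 0011110 | 0 | 1
  55 | 0111101 | 0 | 1
  56 | 1111011 | 1 | 0
  57 | 1110110 | 1 | 1
  58 | 1101101 | 1 | 0
  59 | 1011010 | 1 | 0
  60 | 0110100 | 0 | 0
  61 | 1101000 | 1 | 0
  62 | 1010000 | 1 | 1
  63 | 0100001 | 0 | 0
  64 | 1000010 | 1 | 1
  65 | 0000101 | 0 | 0
  66 | 0001010 | 0 | 1
  67 | 0010101 | 0 | 0
  68 | 0101010 | 0 | 1
  69 | 1010101 | 1 | 1
  70 | 0101011 | 0 | 1
  71 | 1010111 | 1 | 1
  72 | 0101111 | 0 | 1
  73 | 1011111 | 1 | 0
  74 | 0111110 | 0 | 1
  75 | 1111101 | 1 | 0
  76 | 1111010 | 1 | 0
  77 | 1110100 | 1 | 1
  78 | 1101001 | 1 | 0
  79 | 1010010 | 1 | 1
  80 | 0100101 | 0 | 0
  81 | 1001010 | 1 | 0
  82 | 0010100 | 0 | 0
  83 | 0101000 | 0 | 1
  84 | 1010001 | 1 | 1
  85 | 0100011 | 0 | 0
  86 | 1000110 | 1 | 1
  87 | 0001101 | 0 | 1
  88 | 0011011 | 0 | 1
  89 | 0110111 | 0 | 0
  90 | 1101110 | 1 | 0
  91 | 1011100 | 1 | 0
  92 | 0111000 | 0 | 1
  93 | 1110001 | 1 | 1
  94 | 1100011 | 1 | 1
  95 | 1000111 | 1 | 1
  96 | 0001111 | 0 | 1
  97 | 0011111 | 0 | 1
  98 | 0111111 | 0 | 1
  99 | 1111111 | 1 | 0
 100 | 1111110 | 1 | 0
 101 | 1111100 | 1 | 0
 102 | 1111000 | 1 | 0
 103 | 1110000 | 1 | 1
 104 | 1100001 | 1 | 1
 105 | 1000011 | 1 | 1
 106 | 0000111 | 0 | 0
 107 | 0001110 | 0 | 1
 108 | 0011101 | 0 | 1
 109 | 0111011 | 0 | 1
 110 | 1110111 | 1 | 1
 111 | 1101111 | 1 | 0
 112 | 1011110 | 1 | 0
 113 | 0111100 | 0 | 1
 114 | 1111001 | 1 | 0
 115 | 1110010 | 1 | 1
 116 | 1100101 | 1 | 1
 117 | 1001011 | 1 | 0
 118 | 0010110 | 0 | 0
 119 | 0101100 | 0 | 1
 120 | 1011001 | 1 | 0
 121 | 0110010 | 0 | 0
 122 | 1100100 | 1 | 1
 123 | 1001001 | 1 | 0
 124 | 0010010 | 0 | 0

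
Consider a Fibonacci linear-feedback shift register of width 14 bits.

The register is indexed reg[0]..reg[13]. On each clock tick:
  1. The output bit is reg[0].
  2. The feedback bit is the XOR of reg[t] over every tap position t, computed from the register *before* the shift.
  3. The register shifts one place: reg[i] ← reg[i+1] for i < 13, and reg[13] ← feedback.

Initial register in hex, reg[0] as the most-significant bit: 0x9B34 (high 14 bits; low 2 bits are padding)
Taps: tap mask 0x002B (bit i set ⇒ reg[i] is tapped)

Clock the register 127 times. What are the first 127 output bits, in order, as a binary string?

1001101100110100010010011101111010111101000001100011111111110001000001101110111110000110111100011000101010111110011101111111111

step | reg (before) | out | fb
   0 | 10011011001101 | 1 | 0
   1 | 00110110011010 | 0 | 0
   2 | 01101100110100 | 0 | 0
   3 | 11011001101000 | 1 | 1
   4 | 10110011010001 | 1 | 0
   5 | 01100110100010 | 0 | 0
   6 | 11001101000100 | 1 | 1
   7 | 10011010001001 | 1 | 0
   8 | 00110100010010 | 0 | 0
   9 | 01101000100100 | 0 | 1
  10 | 11010001001001 | 1 | 1
  11 | 10100010010011 | 1 | 1
  12 | 01000100100111 | 0 | 0
  13 | 10001001001110 | 1 | 1
  14 | 00010010011101 | 0 | 1
  15 | 00100100111011 | 0 | 1
  16 | 01001001110111 | 0 | 1
  17 | 10010011101111 | 1 | 0
  18 | 00100111011110 | 0 | 1
  19 | 01001110111101 | 0 | 0
  20 | 10011101111010 | 1 | 1
  21 | 00111011110101 | 0 | 1
  22 | 01110111101011 | 0 | 1
  23 | 11101111010111 | 1 | 1
  24 | 11011110101111 | 1 | 0
  25 | 10111101011110 | 1 | 1
  26 | 01111010111101 | 0 | 0
  27 | 11110101111010 | 1 | 0
  28 | 11101011110100 | 1 | 0
  29 | 11010111101000 | 1 | 0
  30 | 10101111010000 | 1 | 0
  31 | 01011110100000 | 0 | 1
  32 | 10111101000001 | 1 | 1
  33 | 01111010000011 | 0 | 0
  34 | 11110100000110 | 1 | 0
  35 | 11101000001100 | 1 | 0
  36 | 11010000011000 | 1 | 1
  37 | 10100000110001 | 1 | 1
  38 | 01000001100011 | 0 | 1
  39 | 10000011000111 | 1 | 1
  40 | 00000110001111 | 0 | 1
  41 | 00001100011111 | 0 | 1
  42 | 00011000111111 | 0 | 1
  43 | 00110001111111 | 0 | 1
  44 | 01100011111111 | 0 | 1
  45 | 11000111111111 | 1 | 1
  46 | 10001111111111 | 1 | 0
  47 | 00011111111110 | 0 | 0
  48 | 00111111111100 | 0 | 0
  49 | 01111111111000 | 0 | 1
  50 | 11111111110001 | 1 | 0
  51 | 11111111100010 | 1 | 0
  52 | 11111111000100 | 1 | 0
  53 | 11111110001000 | 1 | 0
  54 | 11111100010000 | 1 | 0
  55 | 11111000100000 | 1 | 1
  56 | 11110001000001 | 1 | 1
  57 | 11100010000011 | 1 | 0
  58 | 11000100000110 | 1 | 1
  59 | 10001000001101 | 1 | 1
  60 | 00010000011011 | 0 | 1
  61 | 00100000110111 | 0 | 0
  62 | 01000001101110 | 0 | 1
  63 | 10000011011101 | 1 | 1
  64 | 00000110111011 | 0 | 1
  65 | 00001101110111 | 0 | 1
  66 | 00011011101111 | 0 | 1
  67 | 00110111011111 | 0 | 0
  68 | 01101110111110 | 0 | 0
  69 | 11011101111100 | 1 | 0
  70 | 10111011111000 | 1 | 0
  71 | 01110111110000 | 0 | 1
  72 | 11101111100001 | 1 | 1
  73 | 11011111000011 | 1 | 0
  74 | 10111110000110 | 1 | 1
  75 | 01111100001101 | 0 | 1
  76 | 11111000011011 | 1 | 1
  77 | 11110000110111 | 1 | 1
  78 | 11100001101111 | 1 | 0
  79 | 11000011011110 | 1 | 0
  80 | 10000110111100 | 1 | 0
  81 | 00001101111000 | 0 | 1
  82 | 00011011110001 | 0 | 1
  83 | 00110111100011 | 0 | 0
  84 | 01101111000110 | 0 | 0
  85 | 11011110001100 | 1 | 0
  86 | 10111100011000 | 1 | 1
  87 | 01111000110001 | 0 | 0
  88 | 11110001100010 | 1 | 1
  89 | 11100011000101 | 1 | 0
  90 | 11000110001010 | 1 | 1
  91 | 10001100010101 | 1 | 0
  92 | 00011000101010 | 0 | 1
  93 | 00110001010101 | 0 | 1
  94 | 01100010101011 | 0 | 1
  95 | 11000101010111 | 1 | 1
  96 | 10001010101111 | 1 | 1
  97 | 00010101011111 | 0 | 0
  98 | 00101010111110 | 0 | 0
  99 | 01010101111100 | 0 | 1
 100 | 10101011111001 | 1 | 1
 101 | 01010111110011 | 0 | 1
 102 | 10101111100111 | 1 | 0
 103 | 01011111001110 | 0 | 1
 104 | 10111110011101 | 1 | 1
 105 | 01111100111011 | 0 | 1
 106 | 11111001110111 | 1 | 1
 107 | 11110011101111 | 1 | 1
 108 | 11100111011111 | 1 | 1
 109 | 11001110111111 | 1 | 1
 110 | 10011101111111 | 1 | 1
 111 | 00111011111111 | 0 | 1
 112 | 01110111111111 | 0 | 1
 113 | 11101111111111 | 1 | 1
 114 | 11011111111111 | 1 | 0
 115 | 10111111111110 | 1 | 1
 116 | 01111111111101 | 0 | 1
 117 | 11111111111011 | 1 | 0
 118 | 11111111110110 | 1 | 0
 119 | 11111111101100 | 1 | 0
 120 | 11111111011000 | 1 | 0
 121 | 11111110110000 | 1 | 0
 122 | 11111101100000 | 1 | 0
 123 | 11111011000000 | 1 | 1
 124 | 11110110000001 | 1 | 0
 125 | 11101100000010 | 1 | 1
 126 | 11011000000101 | 1 | 1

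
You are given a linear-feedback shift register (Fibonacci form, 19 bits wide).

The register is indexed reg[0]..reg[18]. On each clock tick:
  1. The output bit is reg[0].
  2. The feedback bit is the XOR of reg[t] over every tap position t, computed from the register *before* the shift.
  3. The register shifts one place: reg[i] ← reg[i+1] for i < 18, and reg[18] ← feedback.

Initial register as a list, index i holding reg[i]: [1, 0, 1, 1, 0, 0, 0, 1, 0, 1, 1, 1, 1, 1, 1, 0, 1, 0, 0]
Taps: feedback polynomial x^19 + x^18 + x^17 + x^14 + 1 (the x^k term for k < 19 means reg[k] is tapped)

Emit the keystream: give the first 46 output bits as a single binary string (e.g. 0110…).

1011000101111110100000110100011111100100011000

k : reg_k → out_k, fb_k
0: 1011000101111110100 → 1, fb=0
1: 0110001011111101000 → 0, fb=0
2: 1100010111111010000 → 1, fb=0
3: 1000101111110100000 → 1, fb=1
4: 0001011111101000001 → 0, fb=1
5: 0010111111010000011 → 0, fb=0
6: 0101111110100000110 → 0, fb=1
7: 1011111101000001101 → 1, fb=0
8: 0111111010000011010 → 0, fb=0
9: 1111110100000110100 → 1, fb=0
10: 1111101000001101000 → 1, fb=1
11: 1111010000011010001 → 1, fb=1
12: 1110100000110100011 → 1, fb=1
13: 1101000001101000111 → 1, fb=1
14: 1010000011010001111 → 1, fb=1
15: 0100000110100011111 → 0, fb=1
16: 1000001101000111111 → 1, fb=0
17: 0000011010001111110 → 0, fb=0
18: 0000110100011111100 → 0, fb=1
19: 0001101000111111001 → 0, fb=0
20: 0011010001111110010 → 0, fb=0
21: 0110100011111100100 → 0, fb=0
22: 1101000111111001000 → 1, fb=1
23: 1010001111110010001 → 1, fb=1
24: 0100011111100100011 → 0, fb=0
25: 1000111111001000110 → 1, fb=0
26: 0001111110010001100 → 0, fb=0
27: 0011111100100011000 → 0, fb=1
28: 0111111001000110001 → 0, fb=0
29: 1111110010001100010 → 1, fb=0
30: 1111100100011000100 → 1, fb=1
31: 1111001000110001001 → 1, fb=0
32: 1110010001100010010 → 1, fb=1
33: 1100100011000100101 → 1, fb=0
34: 1001000110001001010 → 1, fb=0
35: 0010001100010010100 → 0, fb=1
36: 0100011000100101001 → 0, fb=1
37: 1000110001001010011 → 1, fb=0
38: 0001100010010100110 → 0, fb=1
39: 0011000100101001101 → 0, fb=1
40: 0110001001010011011 → 0, fb=1
41: 1100010010100110111 → 1, fb=0
42: 1000100101001101110 → 1, fb=0
43: 0001001010011011100 → 0, fb=1
44: 0010010100110111001 → 0, fb=0
45: 0100101001101110010 → 0, fb=0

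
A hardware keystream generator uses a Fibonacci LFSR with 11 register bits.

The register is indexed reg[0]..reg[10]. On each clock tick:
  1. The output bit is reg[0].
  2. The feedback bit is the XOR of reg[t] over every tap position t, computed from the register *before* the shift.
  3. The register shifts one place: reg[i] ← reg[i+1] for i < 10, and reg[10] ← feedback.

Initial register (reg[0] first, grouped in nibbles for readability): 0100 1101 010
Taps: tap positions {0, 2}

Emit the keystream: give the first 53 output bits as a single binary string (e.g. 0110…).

tick  register→output (feedback)
  0  01001101010→0 (0)
  1  10011010100→1 (1)
  2  00110101001→0 (1)
  3  01101010011→0 (1)
  4  11010100111→1 (1)
  5  10101001111→1 (0)
  6  01010011110→0 (0)
  7  10100111100→1 (0)
  8  01001111000→0 (0)
  9  10011110000→1 (1)
 10  00111100001→0 (1)
 11  01111000011→0 (1)
 12  11110000111→1 (0)
 13  11100001110→1 (0)
 14  11000011100→1 (1)
 15  10000111001→1 (1)
 16  00001110011→0 (0)
 17  00011100110→0 (0)
 18  00111001100→0 (1)
 19  01110011001→0 (1)
 20  11100110011→1 (0)
 21  11001100110→1 (1)
 22  10011001101→1 (1)
 23  00110011011→0 (1)
 24  01100110111→0 (1)
 25  11001101111→1 (1)
 26  10011011111→1 (1)
 27  00110111111→0 (1)
 28  01101111111→0 (1)
 29  11011111111→1 (1)
 30  10111111111→1 (0)
 31  01111111110→0 (1)
 32  11111111101→1 (0)
 33  11111111010→1 (0)
 34  11111110100→1 (0)
 35  11111101000→1 (0)
 36  11111010000→1 (0)
 37  11110100000→1 (0)
 38  11101000000→1 (0)
 39  11010000000→1 (1)
 40  10100000001→1 (0)
 41  01000000010→0 (0)
 42  10000000100→1 (1)
 43  00000001001→0 (0)
 44  00000010010→0 (0)
 45  00000100100→0 (0)
 46  00001001000→0 (0)
 47  00010010000→0 (0)
 48  00100100000→0 (1)
 49  01001000001→0 (0)
 50  10010000010→1 (1)
 51  00100000101→0 (1)
 52  01000001011→0 (0)

01001101010011110000111001100110111111111010000000100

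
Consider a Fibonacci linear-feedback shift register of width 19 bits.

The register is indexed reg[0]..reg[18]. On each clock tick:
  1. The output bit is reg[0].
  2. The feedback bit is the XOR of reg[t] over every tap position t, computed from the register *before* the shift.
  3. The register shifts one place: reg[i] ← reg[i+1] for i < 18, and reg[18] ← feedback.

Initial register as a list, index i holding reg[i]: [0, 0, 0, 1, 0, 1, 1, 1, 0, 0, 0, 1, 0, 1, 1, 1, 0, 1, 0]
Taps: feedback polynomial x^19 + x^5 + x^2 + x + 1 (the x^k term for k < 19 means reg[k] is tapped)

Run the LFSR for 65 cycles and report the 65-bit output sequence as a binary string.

tick  register→output (feedback)
  0  0001011100010111010→0 (1)
  1  0010111000101110101→0 (0)
  2  0101110001011101010→0 (0)
  3  1011100010111010100→1 (0)
  4  0111000101110101000→0 (0)
  5  1110001011101010000→1 (1)
  6  1100010111010100001→1 (1)
  7  1000101110101000011→1 (1)
  8  0001011101010000111→0 (1)
  9  0010111010100001111→0 (0)
 10  0101110101000011110→0 (0)
 11  1011101010000111100→1 (0)
 12  0111010100001111000→0 (1)
 13  1110101000011110001→1 (1)
 14  1101010000111100011→1 (1)
 15  1010100001111000111→1 (0)
 16  0101000011110001110→0 (1)
 17  1010000111100011101→1 (0)
 18  0100001111000111010→0 (1)
 19  1000011110001110101→1 (0)
 20  0000111100011101010→0 (1)
 21  0001111000111010101→0 (1)
 22  0011110001110101011→0 (0)
 23  0111100011101010110→0 (0)
 24  1111000111010101100→1 (1)
 25  1110001110101011001→1 (1)
 26  1100011101010110011→1 (1)
 27  1000111010101100111→1 (0)
 28  0001110101011001110→0 (1)
 29  0011101010110011101→0 (1)
 30  0111010101100111011→0 (1)
 31  1110101011001110111→1 (1)
 32  1101010110011101111→1 (1)
 33  1010101100111011111→1 (0)
 34  0101011001110111110→0 (0)
 35  1010110011101111100→1 (1)
 36  0101100111011111001→0 (1)
 37  1011001110111110011→1 (0)
 38  0110011101111100110→0 (1)
 39  1100111011111001101→1 (1)
 40  1001110111110011011→1 (0)
 41  0011101111100110110→0 (1)
 42  0111011111001101101→0 (1)
 43  1110111110011011011→1 (0)
 44  1101111100110110110→1 (1)
 45  1011111001101101101→1 (1)
 46  0111110011011011011→0 (1)
 47  1111100110110110111→1 (1)
 48  1111001101101101111→1 (1)
 49  1110011011011011111→1 (0)
 50  1100110110110111110→1 (1)
 51  1001101101101111101→1 (1)
 52  0011011011011111011→0 (0)
 53  0110110110111110110→0 (1)
 54  1101101101111101101→1 (0)
 55  1011011011111011010→1 (1)
 56  0110110111110110101→0 (1)
 57  1101101111101101011→1 (0)
 58  1011011111011010110→1 (1)
 59  0110111110110101101→0 (1)
 60  1101111101101011011→1 (1)
 61  1011111011010110111→1 (1)
 62  0111110110101101111→0 (1)
 63  1111101101011011111→1 (1)
 64  1111011010110111111→1 (0)

00010111000101110101000011110001110101011001110111110011011011011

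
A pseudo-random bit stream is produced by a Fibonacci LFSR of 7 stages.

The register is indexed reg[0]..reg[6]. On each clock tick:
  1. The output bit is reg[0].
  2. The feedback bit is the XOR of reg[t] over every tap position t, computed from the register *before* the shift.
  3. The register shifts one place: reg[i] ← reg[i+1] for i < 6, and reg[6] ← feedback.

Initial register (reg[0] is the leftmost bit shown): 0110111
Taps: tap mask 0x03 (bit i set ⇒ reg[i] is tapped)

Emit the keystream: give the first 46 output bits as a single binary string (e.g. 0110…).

k : reg_k → out_k, fb_k
0: 0110111 → 0, fb=1
1: 1101111 → 1, fb=0
2: 1011110 → 1, fb=1
3: 0111101 → 0, fb=1
4: 1111011 → 1, fb=0
5: 1110110 → 1, fb=0
6: 1101100 → 1, fb=0
7: 1011000 → 1, fb=1
8: 0110001 → 0, fb=1
9: 1100011 → 1, fb=0
10: 1000110 → 1, fb=1
11: 0001101 → 0, fb=0
12: 0011010 → 0, fb=0
13: 0110100 → 0, fb=1
14: 1101001 → 1, fb=0
15: 1010010 → 1, fb=1
16: 0100101 → 0, fb=1
17: 1001011 → 1, fb=1
18: 0010111 → 0, fb=0
19: 0101110 → 0, fb=1
20: 1011101 → 1, fb=1
21: 0111011 → 0, fb=1
22: 1110111 → 1, fb=0
23: 1101110 → 1, fb=0
24: 1011100 → 1, fb=1
25: 0111001 → 0, fb=1
26: 1110011 → 1, fb=0
27: 1100110 → 1, fb=0
28: 1001100 → 1, fb=1
29: 0011001 → 0, fb=0
30: 0110010 → 0, fb=1
31: 1100101 → 1, fb=0
32: 1001010 → 1, fb=1
33: 0010101 → 0, fb=0
34: 0101010 → 0, fb=1
35: 1010101 → 1, fb=1
36: 0101011 → 0, fb=1
37: 1010111 → 1, fb=1
38: 0101111 → 0, fb=1
39: 1011111 → 1, fb=1
40: 0111111 → 0, fb=1
41: 1111111 → 1, fb=0
42: 1111110 → 1, fb=0
43: 1111100 → 1, fb=0
44: 1111000 → 1, fb=0
45: 1110000 → 1, fb=0

0110111101100011010010111011100110010101011111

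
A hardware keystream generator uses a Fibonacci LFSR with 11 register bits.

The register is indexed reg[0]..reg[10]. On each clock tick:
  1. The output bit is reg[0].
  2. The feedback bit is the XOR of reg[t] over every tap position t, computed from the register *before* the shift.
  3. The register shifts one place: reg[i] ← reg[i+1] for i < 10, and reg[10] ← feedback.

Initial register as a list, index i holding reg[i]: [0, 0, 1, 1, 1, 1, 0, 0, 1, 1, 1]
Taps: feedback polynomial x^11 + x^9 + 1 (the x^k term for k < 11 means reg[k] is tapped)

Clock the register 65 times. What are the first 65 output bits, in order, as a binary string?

k : reg_k → out_k, fb_k
0: 00111100111 → 0, fb=1
1: 01111001111 → 0, fb=1
2: 11110011111 → 1, fb=0
3: 11100111110 → 1, fb=0
4: 11001111100 → 1, fb=1
5: 10011111001 → 1, fb=1
6: 00111110011 → 0, fb=1
7: 01111100111 → 0, fb=1
8: 11111001111 → 1, fb=0
9: 11110011110 → 1, fb=0
10: 11100111100 → 1, fb=1
11: 11001111001 → 1, fb=1
12: 10011110011 → 1, fb=0
13: 00111100110 → 0, fb=1
14: 01111001101 → 0, fb=0
15: 11110011010 → 1, fb=0
16: 11100110100 → 1, fb=1
17: 11001101001 → 1, fb=1
18: 10011010011 → 1, fb=0
19: 00110100110 → 0, fb=1
20: 01101001101 → 0, fb=0
21: 11010011010 → 1, fb=0
22: 10100110100 → 1, fb=1
23: 01001101001 → 0, fb=0
24: 10011010010 → 1, fb=0
25: 00110100100 → 0, fb=0
26: 01101001000 → 0, fb=0
27: 11010010000 → 1, fb=1
28: 10100100001 → 1, fb=1
29: 01001000011 → 0, fb=1
30: 10010000111 → 1, fb=0
31: 00100001110 → 0, fb=1
32: 01000011101 → 0, fb=0
33: 10000111010 → 1, fb=0
34: 00001110100 → 0, fb=0
35: 00011101000 → 0, fb=0
36: 00111010000 → 0, fb=0
37: 01110100000 → 0, fb=0
38: 11101000000 → 1, fb=1
39: 11010000001 → 1, fb=1
40: 10100000011 → 1, fb=0
41: 01000000110 → 0, fb=1
42: 10000001101 → 1, fb=1
43: 00000011011 → 0, fb=1
44: 00000110111 → 0, fb=1
45: 00001101111 → 0, fb=1
46: 00011011111 → 0, fb=1
47: 00110111111 → 0, fb=1
48: 01101111111 → 0, fb=1
49: 11011111111 → 1, fb=0
50: 10111111110 → 1, fb=0
51: 01111111100 → 0, fb=0
52: 11111111000 → 1, fb=1
53: 11111110001 → 1, fb=1
54: 11111100011 → 1, fb=0
55: 11111000110 → 1, fb=0
56: 11110001100 → 1, fb=1
57: 11100011001 → 1, fb=1
58: 11000110011 → 1, fb=0
59: 10001100110 → 1, fb=0
60: 00011001100 → 0, fb=0
61: 00110011000 → 0, fb=0
62: 01100110000 → 0, fb=0
63: 11001100000 → 1, fb=1
64: 10011000001 → 1, fb=1

00111100111110011110011010011010010000111010000001101111111100011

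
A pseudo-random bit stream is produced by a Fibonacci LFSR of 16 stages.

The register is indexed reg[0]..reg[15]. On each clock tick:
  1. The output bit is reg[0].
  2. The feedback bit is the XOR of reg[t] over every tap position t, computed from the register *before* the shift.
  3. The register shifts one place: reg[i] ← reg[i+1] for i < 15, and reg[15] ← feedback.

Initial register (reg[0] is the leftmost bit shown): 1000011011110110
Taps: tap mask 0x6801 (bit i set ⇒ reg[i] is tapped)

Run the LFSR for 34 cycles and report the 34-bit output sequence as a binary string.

1000011011110110011000011010011000

step | reg (before) | out | fb
   0 | 1000011011110110 | 1 | 0
   1 | 0000110111101100 | 0 | 1
   2 | 0001101111011001 | 0 | 1
   3 | 0011011110110011 | 0 | 0
   4 | 0110111101100110 | 0 | 0
   5 | 1101111011001100 | 1 | 0
   6 | 1011110110011000 | 1 | 0
   7 | 0111101100110000 | 0 | 1
   8 | 1111011001100001 | 1 | 1
   9 | 1110110011000011 | 1 | 0
  10 | 1101100110000110 | 1 | 1
  11 | 1011001100001101 | 1 | 0
  12 | 0110011000011010 | 0 | 0
  13 | 1100110000110100 | 1 | 1
  14 | 1001100001101001 | 1 | 1
  15 | 0011000011010011 | 0 | 0
  16 | 0110000110100110 | 0 | 0
  17 | 1100001101001100 | 1 | 0
  18 | 1000011010011000 | 1 | 0
  19 | 0000110100110000 | 0 | 1
  20 | 0001101001100001 | 0 | 0
  21 | 0011010011000010 | 0 | 1
  22 | 0110100110000101 | 0 | 1
  23 | 1101001100001011 | 1 | 0
  24 | 1010011000010110 | 1 | 0
  25 | 0100110000101100 | 0 | 1
  26 | 1001100001011001 | 1 | 0
  27 | 0011000010110010 | 0 | 0
  28 | 0110000101100100 | 0 | 1
  29 | 1100001011001001 | 1 | 1
  30 | 1000010110010011 | 1 | 1
  31 | 0000101100100111 | 0 | 0
  32 | 0001011001001110 | 0 | 0
  33 | 0010110010011100 | 0 | 0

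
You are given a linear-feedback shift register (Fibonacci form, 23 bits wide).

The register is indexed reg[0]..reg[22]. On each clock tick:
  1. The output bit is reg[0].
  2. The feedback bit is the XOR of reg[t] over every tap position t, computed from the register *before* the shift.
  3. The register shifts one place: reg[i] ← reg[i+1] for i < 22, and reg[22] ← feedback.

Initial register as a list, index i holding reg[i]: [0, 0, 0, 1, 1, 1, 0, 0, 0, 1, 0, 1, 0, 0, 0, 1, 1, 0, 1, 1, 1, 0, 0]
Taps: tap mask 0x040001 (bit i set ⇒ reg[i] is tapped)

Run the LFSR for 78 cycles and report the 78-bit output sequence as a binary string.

000111000101000110111001111101110001101110101110100110101110000001011111110010

step | reg (before) | out | fb
   0 | 00011100010100011011100 | 0 | 1
   1 | 00111000101000110111001 | 0 | 1
   2 | 01110001010001101110011 | 0 | 1
   3 | 11100010100011011100111 | 1 | 1
   4 | 11000101000110111001111 | 1 | 1
   5 | 10001010001101110011111 | 1 | 0
   6 | 00010100011011100111110 | 0 | 1
   7 | 00101000110111001111101 | 0 | 1
   8 | 01010001101110011111011 | 0 | 1
   9 | 10100011011100111110111 | 1 | 0
  10 | 01000110111001111101110 | 0 | 0
  11 | 10001101110011111011100 | 1 | 0
  12 | 00011011100111110111000 | 0 | 1
  13 | 00110111001111101110001 | 0 | 1
  14 | 01101110011111011100011 | 0 | 0
  15 | 11011100111110111000110 | 1 | 1
  16 | 10111001111101110001101 | 1 | 1
  17 | 01110011111011100011011 | 0 | 1
  18 | 11100111110111000110111 | 1 | 0
  19 | 11001111101110001101110 | 1 | 1
  20 | 10011111011100011011101 | 1 | 0
  21 | 00111110111000110111010 | 0 | 1
  22 | 01111101110001101110101 | 0 | 1
  23 | 11111011100011011101011 | 1 | 1
  24 | 11110111000110111010111 | 1 | 0
  25 | 11101110001101110101110 | 1 | 1
  26 | 11011100011011101011101 | 1 | 0
  27 | 10111000110111010111010 | 1 | 0
  28 | 01110001101110101110100 | 0 | 1
  29 | 11100011011101011101001 | 1 | 1
  30 | 11000110111010111010011 | 1 | 0
  31 | 10001101110101110100110 | 1 | 1
  32 | 00011011101011101001101 | 0 | 0
  33 | 00110111010111010011010 | 0 | 1
  34 | 01101110101110100110101 | 0 | 1
  35 | 11011101011101001101011 | 1 | 1
  36 | 10111010111010011010111 | 1 | 0
  37 | 01110101110100110101110 | 0 | 0
  38 | 11101011101001101011100 | 1 | 0
  39 | 11010111010011010111000 | 1 | 0
  40 | 10101110100110101110000 | 1 | 0
  41 | 01011101001101011100000 | 0 | 0
  42 | 10111010011010111000000 | 1 | 1
  43 | 01110100110101110000001 | 0 | 0
  44 | 11101001101011100000010 | 1 | 1
  45 | 11010011010111000000101 | 1 | 1
  46 | 10100110101110000001011 | 1 | 1
  47 | 01001101011100000010111 | 0 | 1
  48 | 10011010111000000101111 | 1 | 1
  49 | 00110101110000001011111 | 0 | 1
  50 | 01101011100000010111111 | 0 | 1
  51 | 11010111000000101111111 | 1 | 0
  52 | 10101110000001011111110 | 1 | 0
  53 | 01011100000010111111100 | 0 | 1
  54 | 10111000000101111111001 | 1 | 0
  55 | 01110000001011111110010 | 0 | 1
  56 | 11100000010111111100101 | 1 | 1
  57 | 11000000101111111001011 | 1 | 1
  58 | 10000001011111110010111 | 1 | 0
  59 | 00000010111111100101110 | 0 | 0
  60 | 00000101111111001011100 | 0 | 1
  61 | 00001011111110010111001 | 0 | 1
  62 | 00010111111100101110011 | 0 | 1
  63 | 00101111111001011100111 | 0 | 0
  64 | 01011111110010111001110 | 0 | 0
  65 | 10111111100101110011100 | 1 | 0
  66 | 01111111001011100111000 | 0 | 1
  67 | 11111110010111001110001 | 1 | 0
  68 | 11111100101110011100010 | 1 | 1
  69 | 11111001011100111000101 | 1 | 1
  70 | 11110010111001110001011 | 1 | 1
  71 | 11100101110011100010111 | 1 | 0
  72 | 11001011100111000101110 | 1 | 1
  73 | 10010111001110001011101 | 1 | 0
  74 | 00101110011100010111010 | 0 | 1
  75 | 01011100111000101110101 | 0 | 1
  76 | 10111001110001011101011 | 1 | 1
  77 | 01110011100010111010111 | 0 | 1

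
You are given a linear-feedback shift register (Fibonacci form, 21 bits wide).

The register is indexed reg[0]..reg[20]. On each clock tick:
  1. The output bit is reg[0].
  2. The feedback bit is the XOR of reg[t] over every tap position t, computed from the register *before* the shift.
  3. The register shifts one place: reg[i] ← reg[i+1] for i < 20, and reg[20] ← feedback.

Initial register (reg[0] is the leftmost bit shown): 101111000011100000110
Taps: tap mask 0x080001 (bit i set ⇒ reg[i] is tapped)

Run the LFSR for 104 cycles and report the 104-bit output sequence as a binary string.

k : reg_k → out_k, fb_k
0: 101111000011100000110 → 1, fb=0
1: 011110000111000001100 → 0, fb=0
2: 111100001110000011000 → 1, fb=1
3: 111000011100000110001 → 1, fb=1
4: 110000111000001100011 → 1, fb=0
5: 100001110000011000110 → 1, fb=0
6: 000011100000110001100 → 0, fb=0
7: 000111000001100011000 → 0, fb=0
8: 001110000011000110000 → 0, fb=0
9: 011100000110001100000 → 0, fb=0
10: 111000001100011000000 → 1, fb=1
11: 110000011000110000001 → 1, fb=1
12: 100000110001100000011 → 1, fb=0
13: 000001100011000000110 → 0, fb=1
14: 000011000110000001101 → 0, fb=0
15: 000110001100000011010 → 0, fb=1
16: 001100011000000110101 → 0, fb=0
17: 011000110000001101010 → 0, fb=1
18: 110001100000011010101 → 1, fb=1
19: 100011000000110101011 → 1, fb=0
20: 000110000001101010110 → 0, fb=1
21: 001100000011010101101 → 0, fb=0
22: 011000000110101011010 → 0, fb=1
23: 110000001101010110101 → 1, fb=1
24: 100000011010101101011 → 1, fb=0
25: 000000110101011010110 → 0, fb=1
26: 000001101010110101101 → 0, fb=0
27: 000011010101101011010 → 0, fb=1
28: 000110101011010110101 → 0, fb=0
29: 001101010110101101010 → 0, fb=1
30: 011010101101011010101 → 0, fb=0
31: 110101011010110101010 → 1, fb=0
32: 101010110101101010100 → 1, fb=1
33: 010101101011010101001 → 0, fb=0
34: 101011010110101010010 → 1, fb=0
35: 010110101101010100100 → 0, fb=0
36: 101101011010101001000 → 1, fb=1
37: 011010110101010010001 → 0, fb=0
38: 110101101010100100010 → 1, fb=0
39: 101011010101001000100 → 1, fb=1
40: 010110101010010001001 → 0, fb=0
41: 101101010100100010010 → 1, fb=0
42: 011010101001000100100 → 0, fb=0
43: 110101010010001001000 → 1, fb=1
44: 101010100100010010001 → 1, fb=1
45: 010101001000100100011 → 0, fb=1
46: 101010010001001000111 → 1, fb=0
47: 010100100010010001110 → 0, fb=1
48: 101001000100100011101 → 1, fb=1
49: 010010001001000111011 → 0, fb=1
50: 100100010010001110111 → 1, fb=0
51: 001000100100011101110 → 0, fb=1
52: 010001001000111011101 → 0, fb=0
53: 100010010001110111010 → 1, fb=0
54: 000100100011101110100 → 0, fb=0
55: 001001000111011101000 → 0, fb=0
56: 010010001110111010000 → 0, fb=0
57: 100100011101110100000 → 1, fb=1
58: 001000111011101000001 → 0, fb=0
59: 010001110111010000010 → 0, fb=1
60: 100011101110100000101 → 1, fb=1
61: 000111011101000001011 → 0, fb=1
62: 001110111010000010111 → 0, fb=1
63: 011101110100000101111 → 0, fb=1
64: 111011101000001011111 → 1, fb=0
65: 110111010000010111110 → 1, fb=0
66: 101110100000101111100 → 1, fb=1
67: 011101000001011111001 → 0, fb=0
68: 111010000010111110010 → 1, fb=0
69: 110100000101111100100 → 1, fb=1
70: 101000001011111001001 → 1, fb=1
71: 010000010111110010011 → 0, fb=1
72: 100000101111100100111 → 1, fb=0
73: 000001011111001001110 → 0, fb=1
74: 000010111110010011101 → 0, fb=0
75: 000101111100100111010 → 0, fb=1
76: 001011111001001110101 → 0, fb=0
77: 010111110010011101010 → 0, fb=1
78: 101111100100111010101 → 1, fb=1
79: 011111001001110101011 → 0, fb=1
80: 111110010011101010111 → 1, fb=0
81: 111100100111010101110 → 1, fb=0
82: 111001001110101011100 → 1, fb=1
83: 110010011101010111001 → 1, fb=1
84: 100100111010101110011 → 1, fb=0
85: 001001110101011100110 → 0, fb=1
86: 010011101010111001101 → 0, fb=0
87: 100111010101110011010 → 1, fb=0
88: 001110101011100110100 → 0, fb=0
89: 011101010111001101000 → 0, fb=0
90: 111010101110011010000 → 1, fb=1
91: 110101011100110100001 → 1, fb=1
92: 101010111001101000011 → 1, fb=0
93: 010101110011010000110 → 0, fb=1
94: 101011100110100001101 → 1, fb=1
95: 010111001101000011011 → 0, fb=1
96: 101110011010000110111 → 1, fb=0
97: 011100110100001101110 → 0, fb=1
98: 111001101000011011101 → 1, fb=1
99: 110011010000110111011 → 1, fb=0
100: 100110100001101110110 → 1, fb=0
101: 001101000011011101100 → 0, fb=0
102: 011010000110111011000 → 0, fb=0
103: 110100001101110110000 → 1, fb=1

10111100001110000011000110000001101010110101101010100100010010001110111010000010111110010011101010111001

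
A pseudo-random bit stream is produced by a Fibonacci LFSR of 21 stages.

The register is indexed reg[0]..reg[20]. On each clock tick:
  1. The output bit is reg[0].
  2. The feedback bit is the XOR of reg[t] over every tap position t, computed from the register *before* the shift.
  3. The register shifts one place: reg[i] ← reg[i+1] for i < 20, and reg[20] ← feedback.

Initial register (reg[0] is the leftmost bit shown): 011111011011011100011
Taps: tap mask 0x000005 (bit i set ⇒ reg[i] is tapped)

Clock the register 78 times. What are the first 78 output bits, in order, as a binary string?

tick  register→output (feedback)
  0  011111011011011100011→0 (1)
  1  111110110110111000111→1 (0)
  2  111101101101110001110→1 (0)
  3  111011011011100011100→1 (0)
  4  110110110111000111000→1 (1)
  5  101101101110001110001→1 (0)
  6  011011011100011100010→0 (1)
  7  110110111000111000101→1 (1)
  8  101101110001110001011→1 (0)
  9  011011100011100010110→0 (1)
 10  110111000111000101101→1 (1)
 11  101110001110001011011→1 (0)
 12  011100011100010110110→0 (1)
 13  111000111000101101101→1 (0)
 14  110001110001011011010→1 (1)
 15  100011100010110110101→1 (1)
 16  000111000101101101011→0 (0)
 17  001110001011011010110→0 (1)
 18  011100010110110101101→0 (1)
 19  111000101101101011011→1 (0)
 20  110001011011010110110→1 (1)
 21  100010110110101101101→1 (1)
 22  000101101101011011011→0 (0)
 23  001011011010110110110→0 (1)
 24  010110110101101101101→0 (0)
 25  101101101011011011010→1 (0)
 26  011011010110110110100→0 (1)
 27  110110101101101101001→1 (1)
 28  101101011011011010011→1 (0)
 29  011010110110110100110→0 (1)
 30  110101101101101001101→1 (1)
 31  101011011011010011011→1 (0)
 32  010110110110100110110→0 (0)
 33  101101101101001101100→1 (0)
 34  011011011010011011000→0 (1)
 35  110110110100110110001→1 (1)
 36  101101101001101100011→1 (0)
 37  011011010011011000110→0 (1)
 38  110110100110110001101→1 (1)
 39  101101001101100011011→1 (0)
 40  011010011011000110110→0 (1)
 41  110100110110001101101→1 (1)
 42  101001101100011011011→1 (0)
 43  010011011000110110110→0 (0)
 44  100110110001101101100→1 (1)
 45  001101100011011011001→0 (1)
 46  011011000110110110011→0 (1)
 47  110110001101101100111→1 (1)
 48  101100011011011001111→1 (0)
 49  011000110110110011110→0 (1)
 50  110001101101100111101→1 (1)
 51  100011011011001111011→1 (1)
 52  000110110110011110111→0 (0)
 53  001101101100111101110→0 (1)
 54  011011011001111011101→0 (1)
 55  110110110011110111011→1 (1)
 56  101101100111101110111→1 (0)
 57  011011001111011101110→0 (1)
 58  110110011110111011101→1 (1)
 59  101100111101110111011→1 (0)
 60  011001111011101110110→0 (1)
 61  110011110111011101101→1 (1)
 62  100111101110111011011→1 (1)
 63  001111011101110110111→0 (1)
 64  011110111011101101111→0 (1)
 65  111101110111011011111→1 (0)
 66  111011101110110111110→1 (0)
 67  110111011101101111100→1 (1)
 68  101110111011011111001→1 (0)
 69  011101110110111110010→0 (1)
 70  111011101101111100101→1 (0)
 71  110111011011111001010→1 (1)
 72  101110110111110010101→1 (0)
 73  011101101111100101010→0 (1)
 74  111011011111001010101→1 (0)
 75  110110111110010101010→1 (1)
 76  101101111100101010101→1 (0)
 77  011011111001010101010→0 (1)

011111011011011100011100010110110101101101101001101100011011011001111011101110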